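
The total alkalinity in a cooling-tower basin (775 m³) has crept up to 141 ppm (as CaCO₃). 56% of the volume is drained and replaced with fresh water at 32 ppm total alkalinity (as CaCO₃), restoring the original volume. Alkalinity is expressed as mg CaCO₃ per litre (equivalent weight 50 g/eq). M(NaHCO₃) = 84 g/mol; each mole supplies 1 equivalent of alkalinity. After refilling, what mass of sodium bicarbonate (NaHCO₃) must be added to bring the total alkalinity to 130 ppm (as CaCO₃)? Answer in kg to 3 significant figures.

65.2 kg

Volume: 775 m³ = 775,000 L.
After draining 56% and refilling: 141 × 0.44 + 32 × 0.56 = 79.96 ppm.
Deficit to target: 130 − 79.96 = 50.04 mg/L.
As CaCO₃: 50.04 mg/L × 775,000 L = 38,780 g; ÷ 50 g/eq ÷ 1 = 775.6 mol NaHCO₃.
Mass: 775.6 × 84 = 65,150 g.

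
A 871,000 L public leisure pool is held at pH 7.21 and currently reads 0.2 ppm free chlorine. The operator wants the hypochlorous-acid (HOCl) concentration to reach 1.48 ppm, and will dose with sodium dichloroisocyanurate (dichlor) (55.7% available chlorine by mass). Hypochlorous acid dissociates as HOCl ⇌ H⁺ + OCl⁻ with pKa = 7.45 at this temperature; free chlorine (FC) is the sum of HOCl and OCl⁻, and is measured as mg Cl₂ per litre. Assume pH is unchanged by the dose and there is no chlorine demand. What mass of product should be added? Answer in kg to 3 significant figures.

[OCl⁻]/[HOCl] = 10^(pH − pKa) = 10^(7.21 − 7.45) = 0.5754; fraction as HOCl = 1/(1 + 0.5754) = 0.6347.
Free chlorine required for 1.48 ppm HOCl: 1.48 / 0.6347 = 2.332 ppm.
FC to add: 2.332 − 0.2 = 2.132 mg/L as Cl₂.
Cl₂ equivalent: 2.132 mg/L × 871,000 L = 1857 g.
Product at 55.7% available Cl: 1857 / 0.557 = 3333 g.

3.33 kg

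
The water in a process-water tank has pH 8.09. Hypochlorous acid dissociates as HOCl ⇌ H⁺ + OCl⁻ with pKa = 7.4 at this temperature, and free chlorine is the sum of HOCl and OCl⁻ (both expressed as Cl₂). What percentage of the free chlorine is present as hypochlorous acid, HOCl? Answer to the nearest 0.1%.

[OCl⁻]/[HOCl] = 10^(pH − pKa) = 10^(8.09 − 7.4) = 10^0.69 = 4.898.
Fraction as HOCl = 1 / (1 + 4.898) = 0.1696.

17.0%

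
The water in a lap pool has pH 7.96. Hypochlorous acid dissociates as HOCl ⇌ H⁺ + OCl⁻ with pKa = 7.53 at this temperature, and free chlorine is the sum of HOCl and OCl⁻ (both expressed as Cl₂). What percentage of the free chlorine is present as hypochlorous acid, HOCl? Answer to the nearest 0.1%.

[OCl⁻]/[HOCl] = 10^(pH − pKa) = 10^(7.96 − 7.53) = 10^0.43 = 2.692.
Fraction as HOCl = 1 / (1 + 2.692) = 0.2709.

27.1%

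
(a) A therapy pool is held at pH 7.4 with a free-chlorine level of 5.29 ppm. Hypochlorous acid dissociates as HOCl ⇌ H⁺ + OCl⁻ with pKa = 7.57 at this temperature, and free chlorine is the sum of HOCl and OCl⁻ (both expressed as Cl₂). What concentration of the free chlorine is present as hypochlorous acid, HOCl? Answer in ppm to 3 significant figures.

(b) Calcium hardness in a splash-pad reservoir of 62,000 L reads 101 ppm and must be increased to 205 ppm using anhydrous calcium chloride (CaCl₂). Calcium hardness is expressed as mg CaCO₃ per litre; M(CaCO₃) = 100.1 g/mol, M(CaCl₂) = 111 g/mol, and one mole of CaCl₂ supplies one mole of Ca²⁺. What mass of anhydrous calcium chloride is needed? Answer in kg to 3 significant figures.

(a) 3.16 ppm; (b) 7.15 kg

(a) [OCl⁻]/[HOCl] = 10^(pH − pKa) = 10^(7.4 − 7.57) = 10^-0.17 = 0.6761.
(a) Fraction as HOCl = 1 / (1 + 0.6761) = 0.5966.
(a) HOCl = 0.5966 × 5.29 ppm = 3.156 ppm.

(b) Hardness to add: (205 − 101) = 104 mg/L as CaCO₃ × 62,000 L = 6448 g as CaCO₃.
(b) Moles of Ca²⁺ (1 mol Ca²⁺ ≡ 1 mol CaCO₃): 6448 / 100.1 g/mol = 64.42 mol.
(b) Mass of CaCl₂: 64.42 × 111 = 7150 g.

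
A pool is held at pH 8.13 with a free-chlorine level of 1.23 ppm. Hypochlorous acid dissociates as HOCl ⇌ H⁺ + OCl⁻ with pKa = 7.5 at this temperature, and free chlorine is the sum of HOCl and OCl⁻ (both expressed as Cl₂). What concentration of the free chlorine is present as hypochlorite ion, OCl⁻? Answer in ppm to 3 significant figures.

[OCl⁻]/[HOCl] = 10^(pH − pKa) = 10^(8.13 − 7.5) = 10^0.63 = 4.266.
Fraction as HOCl = 1 / (1 + 4.266) = 0.1899.
OCl⁻ = (1 − 0.1899) × 1.23 ppm = 0.9964 ppm.

0.996 ppm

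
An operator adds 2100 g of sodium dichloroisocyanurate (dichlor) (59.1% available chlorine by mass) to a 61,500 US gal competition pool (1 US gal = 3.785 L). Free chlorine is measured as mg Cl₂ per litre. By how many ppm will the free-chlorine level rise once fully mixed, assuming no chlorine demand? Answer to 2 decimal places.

Volume: 61,500 US gal × 3.785 L/gal = 232,778 L.
Available chlorine delivered: 2100 g × 0.591 = 1241 g as Cl₂.
Concentration rise: 1241 g / 232,778 L = 5.332 mg/L = 5.33 ppm.

5.33 ppm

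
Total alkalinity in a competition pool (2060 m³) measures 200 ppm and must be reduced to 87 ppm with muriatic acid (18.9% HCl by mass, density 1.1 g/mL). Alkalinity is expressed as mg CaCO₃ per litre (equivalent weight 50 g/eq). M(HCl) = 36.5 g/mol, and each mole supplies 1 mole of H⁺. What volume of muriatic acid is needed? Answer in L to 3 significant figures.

Volume: 2060 m³ = 2,060,000 L.
Alkalinity to neutralize: (200 − 87) = 113 mg/L as CaCO₃ × 2,060,000 L = 232,800 g as CaCO₃.
Equivalents of H⁺ required: 232,800 ÷ 50 g/eq = 4656 eq = 4656 mol HCl.
Mass of HCl: 4656 × 36.5 = 169,900 g.
Mass of 18.9% solution: 169,900 / 0.189 = 899,100 g.
Volume: 899,100 g ÷ 1.1 g/mL = 817,400 mL.

817 L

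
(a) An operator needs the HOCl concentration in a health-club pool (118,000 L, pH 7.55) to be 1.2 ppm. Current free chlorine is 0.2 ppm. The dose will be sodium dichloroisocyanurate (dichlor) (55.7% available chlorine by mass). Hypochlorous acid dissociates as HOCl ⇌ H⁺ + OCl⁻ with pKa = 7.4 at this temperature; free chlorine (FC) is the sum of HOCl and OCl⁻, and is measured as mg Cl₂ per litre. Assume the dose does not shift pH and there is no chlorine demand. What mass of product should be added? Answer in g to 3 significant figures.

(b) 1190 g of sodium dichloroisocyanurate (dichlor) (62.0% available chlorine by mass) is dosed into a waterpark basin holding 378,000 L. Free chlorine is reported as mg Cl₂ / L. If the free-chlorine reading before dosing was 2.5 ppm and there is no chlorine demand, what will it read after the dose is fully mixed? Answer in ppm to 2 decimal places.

(a) 571 g; (b) 4.45 ppm

(a) [OCl⁻]/[HOCl] = 10^(pH − pKa) = 10^(7.55 − 7.4) = 1.413; fraction as HOCl = 1/(1 + 1.413) = 0.4145.
(a) Free chlorine required for 1.2 ppm HOCl: 1.2 / 0.4145 = 2.895 ppm.
(a) FC to add: 2.895 − 0.2 = 2.695 mg/L as Cl₂.
(a) Cl₂ equivalent: 2.695 mg/L × 118,000 L = 318 g.
(a) Product at 55.7% available Cl: 318 / 0.557 = 570.9 g.

(b) Available chlorine delivered: 1190 g × 0.62 = 737.8 g as Cl₂.
(b) Concentration rise: 737.8 g / 378,000 L = 1.952 mg/L = 1.95 ppm.
(b) Final FC: 2.5 + 1.95 = 4.45 ppm.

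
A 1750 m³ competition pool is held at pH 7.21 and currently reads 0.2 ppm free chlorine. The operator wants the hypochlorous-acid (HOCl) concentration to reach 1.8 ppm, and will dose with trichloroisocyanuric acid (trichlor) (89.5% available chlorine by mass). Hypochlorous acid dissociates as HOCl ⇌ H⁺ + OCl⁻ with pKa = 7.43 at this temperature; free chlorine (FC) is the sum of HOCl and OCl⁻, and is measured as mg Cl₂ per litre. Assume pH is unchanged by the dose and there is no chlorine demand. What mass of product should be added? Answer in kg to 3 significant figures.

5.25 kg

Volume: 1750 m³ = 1,750,000 L.
[OCl⁻]/[HOCl] = 10^(pH − pKa) = 10^(7.21 − 7.43) = 0.6026; fraction as HOCl = 1/(1 + 0.6026) = 0.624.
Free chlorine required for 1.8 ppm HOCl: 1.8 / 0.624 = 2.885 ppm.
FC to add: 2.885 − 0.2 = 2.685 mg/L as Cl₂.
Cl₂ equivalent: 2.685 mg/L × 1,750,000 L = 4698 g.
Product at 89.5% available Cl: 4698 / 0.895 = 5249 g.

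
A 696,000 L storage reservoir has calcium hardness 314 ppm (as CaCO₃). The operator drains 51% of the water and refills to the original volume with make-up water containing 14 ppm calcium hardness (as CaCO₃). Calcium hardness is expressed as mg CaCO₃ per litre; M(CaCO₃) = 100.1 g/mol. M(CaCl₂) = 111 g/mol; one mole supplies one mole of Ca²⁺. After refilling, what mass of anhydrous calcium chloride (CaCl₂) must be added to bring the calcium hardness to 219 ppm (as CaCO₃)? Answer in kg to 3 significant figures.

44.8 kg

After draining 51% and refilling: 314 × 0.49 + 14 × 0.51 = 161 ppm.
Deficit to target: 219 − 161 = 58 mg/L.
As CaCO₃: 58 mg/L × 696,000 L = 40,370 g; ÷ 100.1 = 403.3 mol Ca²⁺.
Mass: 403.3 × 111 = 44,760 g.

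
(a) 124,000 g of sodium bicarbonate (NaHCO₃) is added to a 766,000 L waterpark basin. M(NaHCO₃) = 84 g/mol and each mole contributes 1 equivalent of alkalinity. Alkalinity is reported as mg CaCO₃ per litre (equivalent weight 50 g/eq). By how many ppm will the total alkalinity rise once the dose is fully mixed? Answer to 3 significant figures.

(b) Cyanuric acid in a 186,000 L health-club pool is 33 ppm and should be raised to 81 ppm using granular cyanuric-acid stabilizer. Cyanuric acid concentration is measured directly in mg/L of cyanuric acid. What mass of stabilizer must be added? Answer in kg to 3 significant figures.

(a) Moles of NaHCO₃: 124,000 g ÷ 84 g/mol = 1476 mol → 1476 eq of alkalinity.
(a) As CaCO₃: 1476 eq × 50 g/eq = 73,810 g.
(a) Rise: 73,810 g / 766,000 L × 1000 = 96.36 mg/L.

(b) CYA to add: (81 − 33) = 48 mg/L × 186,000 L = 8928 g cyanuric acid.

(a) 96.4 ppm; (b) 8.93 kg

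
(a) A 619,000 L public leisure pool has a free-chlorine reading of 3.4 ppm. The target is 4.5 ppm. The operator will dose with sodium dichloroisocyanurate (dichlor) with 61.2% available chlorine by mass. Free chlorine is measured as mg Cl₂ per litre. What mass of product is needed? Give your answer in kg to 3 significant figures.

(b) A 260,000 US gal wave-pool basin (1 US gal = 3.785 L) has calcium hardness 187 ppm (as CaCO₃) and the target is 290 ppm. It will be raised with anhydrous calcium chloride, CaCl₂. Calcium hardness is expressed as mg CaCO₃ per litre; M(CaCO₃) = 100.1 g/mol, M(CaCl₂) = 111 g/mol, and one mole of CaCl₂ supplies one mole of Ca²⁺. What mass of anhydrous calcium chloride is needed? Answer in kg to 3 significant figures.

(a) Chlorine deficit: 4.5 − 3.4 = 1.1 ppm = 1.1 mg/L as Cl₂.
(a) Cl₂ equivalent needed: 1.1 mg/L × 619,000 L = 680,900 mg = 680.9 g.
(a) Product at 61.2% available chlorine: 680.9 / 0.612 = 1113 g.

(b) Volume: 260,000 US gal × 3.785 L/gal = 984,100 L.
(b) Hardness to add: (290 − 187) = 103 mg/L as CaCO₃ × 984,100 L = 101,400 g as CaCO₃.
(b) Moles of Ca²⁺ (1 mol Ca²⁺ ≡ 1 mol CaCO₃): 101,400 / 100.1 g/mol = 1013 mol.
(b) Mass of CaCl₂: 1013 × 111 = 112,400 g.

(a) 1.11 kg; (b) 112 kg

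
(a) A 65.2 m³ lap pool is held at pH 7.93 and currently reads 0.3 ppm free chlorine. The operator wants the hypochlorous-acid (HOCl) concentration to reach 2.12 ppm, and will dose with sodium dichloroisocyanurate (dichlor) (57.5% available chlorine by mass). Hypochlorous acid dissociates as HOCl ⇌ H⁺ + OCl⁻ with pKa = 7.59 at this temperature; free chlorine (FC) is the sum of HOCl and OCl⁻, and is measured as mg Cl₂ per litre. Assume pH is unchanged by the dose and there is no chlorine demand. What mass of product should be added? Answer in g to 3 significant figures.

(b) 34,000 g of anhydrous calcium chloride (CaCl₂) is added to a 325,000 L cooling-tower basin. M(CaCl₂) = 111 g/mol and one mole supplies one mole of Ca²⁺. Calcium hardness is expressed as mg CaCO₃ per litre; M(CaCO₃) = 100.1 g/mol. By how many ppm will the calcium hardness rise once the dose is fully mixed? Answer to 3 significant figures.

(a) Volume: 65.2 m³ = 65,200 L.
(a) [OCl⁻]/[HOCl] = 10^(pH − pKa) = 10^(7.93 − 7.59) = 2.188; fraction as HOCl = 1/(1 + 2.188) = 0.3137.
(a) Free chlorine required for 2.12 ppm HOCl: 2.12 / 0.3137 = 6.758 ppm.
(a) FC to add: 6.758 − 0.3 = 6.458 mg/L as Cl₂.
(a) Cl₂ equivalent: 6.458 mg/L × 65,200 L = 421.1 g.
(a) Product at 57.5% available Cl: 421.1 / 0.575 = 732.3 g.

(b) Moles of Ca²⁺: 34,000 g ÷ 111 g/mol = 306.3 mol.
(b) As CaCO₃: 306.3 mol × 100.1 g/mol = 30,660 g.
(b) Rise: 30,660 g / 325,000 L × 1000 = 94.34 mg/L.

(a) 732 g; (b) 94.3 ppm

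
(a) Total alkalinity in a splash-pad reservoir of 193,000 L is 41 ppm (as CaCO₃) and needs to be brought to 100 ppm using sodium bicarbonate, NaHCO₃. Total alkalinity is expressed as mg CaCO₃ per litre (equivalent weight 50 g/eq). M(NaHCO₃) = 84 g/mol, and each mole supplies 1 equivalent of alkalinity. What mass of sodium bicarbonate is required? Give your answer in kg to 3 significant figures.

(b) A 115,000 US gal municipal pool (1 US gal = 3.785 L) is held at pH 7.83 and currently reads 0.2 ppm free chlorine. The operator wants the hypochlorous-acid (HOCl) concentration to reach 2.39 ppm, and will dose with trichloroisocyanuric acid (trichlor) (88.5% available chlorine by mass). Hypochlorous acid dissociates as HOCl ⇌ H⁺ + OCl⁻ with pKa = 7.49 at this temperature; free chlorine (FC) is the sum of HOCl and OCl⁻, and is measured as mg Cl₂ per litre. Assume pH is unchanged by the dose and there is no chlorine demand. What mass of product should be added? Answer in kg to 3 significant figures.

(a) 19.1 kg; (b) 3.65 kg

(a) Alkalinity to add: (100 − 41) = 59 mg/L as CaCO₃ × 193,000 L = 11,390 g as CaCO₃.
(a) Equivalents: 11,390 g ÷ 50 g/eq = 227.7 eq.
(a) NaHCO₃ supplies 1 eq per mole → 227.7 mol.
(a) Mass: 227.7 mol × 84 g/mol = 19,130 g.

(b) Volume: 115,000 US gal × 3.785 L/gal = 435,275 L.
(b) [OCl⁻]/[HOCl] = 10^(pH − pKa) = 10^(7.83 − 7.49) = 2.188; fraction as HOCl = 1/(1 + 2.188) = 0.3137.
(b) Free chlorine required for 2.39 ppm HOCl: 2.39 / 0.3137 = 7.619 ppm.
(b) FC to add: 7.619 − 0.2 = 7.419 mg/L as Cl₂.
(b) Cl₂ equivalent: 7.419 mg/L × 435,275 L = 3229 g.
(b) Product at 88.5% available Cl: 3229 / 0.885 = 3649 g.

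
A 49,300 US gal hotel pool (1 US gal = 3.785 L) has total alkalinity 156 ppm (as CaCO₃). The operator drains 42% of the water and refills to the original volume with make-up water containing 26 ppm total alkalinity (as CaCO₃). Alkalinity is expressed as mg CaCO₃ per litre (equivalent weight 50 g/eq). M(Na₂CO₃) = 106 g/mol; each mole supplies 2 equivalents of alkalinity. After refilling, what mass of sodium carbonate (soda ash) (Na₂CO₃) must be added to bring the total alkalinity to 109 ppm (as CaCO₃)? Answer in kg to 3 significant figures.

1.50 kg

Volume: 49,300 US gal × 3.785 L/gal = 186,600 L.
After draining 42% and refilling: 156 × 0.58 + 26 × 0.42 = 101.4 ppm.
Deficit to target: 109 − 101.4 = 7.6 mg/L.
As CaCO₃: 7.6 mg/L × 186,600 L = 1418 g; ÷ 50 g/eq ÷ 2 = 14.18 mol Na₂CO₃.
Mass: 14.18 × 106 = 1503 g.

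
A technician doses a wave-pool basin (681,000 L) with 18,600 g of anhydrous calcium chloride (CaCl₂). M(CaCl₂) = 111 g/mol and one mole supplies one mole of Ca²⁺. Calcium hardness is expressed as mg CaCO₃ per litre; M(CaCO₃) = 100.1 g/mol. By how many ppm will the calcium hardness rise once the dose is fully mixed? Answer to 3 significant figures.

24.6 ppm

Moles of Ca²⁺: 18,600 g ÷ 111 g/mol = 167.6 mol.
As CaCO₃: 167.6 mol × 100.1 g/mol = 16,770 g.
Rise: 16,770 g / 681,000 L × 1000 = 24.63 mg/L.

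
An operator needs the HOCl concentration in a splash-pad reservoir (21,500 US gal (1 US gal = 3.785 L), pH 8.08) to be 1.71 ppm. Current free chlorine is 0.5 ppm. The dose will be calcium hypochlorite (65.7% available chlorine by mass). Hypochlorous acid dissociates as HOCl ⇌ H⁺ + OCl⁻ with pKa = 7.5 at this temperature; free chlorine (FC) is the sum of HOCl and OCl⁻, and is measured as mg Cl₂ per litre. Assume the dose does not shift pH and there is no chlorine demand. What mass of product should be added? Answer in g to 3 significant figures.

Volume: 21,500 US gal × 3.785 L/gal = 81,378 L.
[OCl⁻]/[HOCl] = 10^(pH − pKa) = 10^(8.08 − 7.5) = 3.802; fraction as HOCl = 1/(1 + 3.802) = 0.2083.
Free chlorine required for 1.71 ppm HOCl: 1.71 / 0.2083 = 8.211 ppm.
FC to add: 8.211 − 0.5 = 7.711 mg/L as Cl₂.
Cl₂ equivalent: 7.711 mg/L × 81,378 L = 627.5 g.
Product at 65.7% available Cl: 627.5 / 0.657 = 955.1 g.

955 g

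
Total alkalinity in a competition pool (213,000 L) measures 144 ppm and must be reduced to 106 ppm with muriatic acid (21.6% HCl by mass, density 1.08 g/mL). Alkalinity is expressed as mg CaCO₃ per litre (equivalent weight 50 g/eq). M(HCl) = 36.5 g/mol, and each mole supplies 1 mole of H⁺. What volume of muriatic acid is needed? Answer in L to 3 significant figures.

Alkalinity to neutralize: (144 − 106) = 38 mg/L as CaCO₃ × 213,000 L = 8094 g as CaCO₃.
Equivalents of H⁺ required: 8094 ÷ 50 g/eq = 161.9 eq = 161.9 mol HCl.
Mass of HCl: 161.9 × 36.5 = 5909 g.
Mass of 21.6% solution: 5909 / 0.216 = 27,350 g.
Volume: 27,350 g ÷ 1.08 g/mL = 25,330 mL.

25.3 L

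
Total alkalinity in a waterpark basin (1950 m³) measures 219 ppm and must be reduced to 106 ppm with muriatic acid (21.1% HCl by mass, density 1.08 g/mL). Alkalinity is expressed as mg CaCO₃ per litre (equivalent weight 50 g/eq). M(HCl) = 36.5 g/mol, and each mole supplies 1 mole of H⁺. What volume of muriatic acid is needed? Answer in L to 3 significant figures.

Volume: 1950 m³ = 1,950,000 L.
Alkalinity to neutralize: (219 − 106) = 113 mg/L as CaCO₃ × 1,950,000 L = 220,400 g as CaCO₃.
Equivalents of H⁺ required: 220,400 ÷ 50 g/eq = 4407 eq = 4407 mol HCl.
Mass of HCl: 4407 × 36.5 = 160,900 g.
Mass of 21.1% solution: 160,900 / 0.211 = 762,300 g.
Volume: 762,300 g ÷ 1.08 g/mL = 705,900 mL.

706 L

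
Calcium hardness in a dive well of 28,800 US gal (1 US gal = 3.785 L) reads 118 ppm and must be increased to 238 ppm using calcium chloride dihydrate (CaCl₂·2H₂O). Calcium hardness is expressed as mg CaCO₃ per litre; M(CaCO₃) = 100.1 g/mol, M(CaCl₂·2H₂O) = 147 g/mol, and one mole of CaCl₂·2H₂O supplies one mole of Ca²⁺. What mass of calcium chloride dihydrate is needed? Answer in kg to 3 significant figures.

19.2 kg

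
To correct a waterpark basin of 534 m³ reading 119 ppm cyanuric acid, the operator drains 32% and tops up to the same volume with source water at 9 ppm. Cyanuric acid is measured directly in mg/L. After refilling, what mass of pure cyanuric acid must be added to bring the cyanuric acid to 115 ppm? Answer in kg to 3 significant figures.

16.7 kg

Volume: 534 m³ = 534,000 L.
After draining 32% and refilling: 119 × 0.68 + 9 × 0.32 = 83.8 ppm.
Deficit to target: 115 − 83.8 = 31.2 mg/L.
Mass: 31.2 mg/L × 534,000 L = 16,660 g cyanuric acid.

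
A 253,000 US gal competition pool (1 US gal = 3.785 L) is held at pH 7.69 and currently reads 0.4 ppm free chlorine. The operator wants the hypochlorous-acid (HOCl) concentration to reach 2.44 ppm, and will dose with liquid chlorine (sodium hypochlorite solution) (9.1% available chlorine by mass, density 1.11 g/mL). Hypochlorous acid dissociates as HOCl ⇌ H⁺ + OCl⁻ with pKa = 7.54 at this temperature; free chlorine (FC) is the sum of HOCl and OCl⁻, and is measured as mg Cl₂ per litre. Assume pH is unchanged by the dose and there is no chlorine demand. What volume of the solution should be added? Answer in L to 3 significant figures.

52.0 L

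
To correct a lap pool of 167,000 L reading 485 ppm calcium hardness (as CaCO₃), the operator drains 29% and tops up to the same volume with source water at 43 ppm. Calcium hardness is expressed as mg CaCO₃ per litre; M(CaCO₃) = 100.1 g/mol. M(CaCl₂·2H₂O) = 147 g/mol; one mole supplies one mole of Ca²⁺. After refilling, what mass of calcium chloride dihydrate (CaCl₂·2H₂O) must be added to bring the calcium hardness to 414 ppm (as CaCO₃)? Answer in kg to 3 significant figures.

14.0 kg

After draining 29% and refilling: 485 × 0.71 + 43 × 0.29 = 356.82 ppm.
Deficit to target: 414 − 356.82 = 57.18 mg/L.
As CaCO₃: 57.18 mg/L × 167,000 L = 9549 g; ÷ 100.1 = 95.4 mol Ca²⁺.
Mass: 95.4 × 147 = 14,020 g.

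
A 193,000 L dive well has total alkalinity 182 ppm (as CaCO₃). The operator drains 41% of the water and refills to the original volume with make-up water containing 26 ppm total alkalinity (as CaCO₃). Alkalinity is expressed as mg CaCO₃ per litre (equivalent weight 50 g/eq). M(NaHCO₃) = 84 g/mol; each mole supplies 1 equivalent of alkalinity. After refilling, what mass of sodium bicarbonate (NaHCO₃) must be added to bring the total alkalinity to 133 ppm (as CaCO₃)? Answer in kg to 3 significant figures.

4.85 kg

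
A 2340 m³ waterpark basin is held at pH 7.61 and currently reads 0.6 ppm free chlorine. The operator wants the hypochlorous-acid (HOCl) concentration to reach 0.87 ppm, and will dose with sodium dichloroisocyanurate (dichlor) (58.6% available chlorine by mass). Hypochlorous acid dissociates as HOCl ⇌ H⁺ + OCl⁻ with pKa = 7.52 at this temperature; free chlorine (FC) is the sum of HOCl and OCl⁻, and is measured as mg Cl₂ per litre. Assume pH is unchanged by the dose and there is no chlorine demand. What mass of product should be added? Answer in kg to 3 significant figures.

Volume: 2340 m³ = 2,340,000 L.
[OCl⁻]/[HOCl] = 10^(pH − pKa) = 10^(7.61 − 7.52) = 1.23; fraction as HOCl = 1/(1 + 1.23) = 0.4484.
Free chlorine required for 0.87 ppm HOCl: 0.87 / 0.4484 = 1.94 ppm.
FC to add: 1.94 − 0.6 = 1.34 mg/L as Cl₂.
Cl₂ equivalent: 1.34 mg/L × 2,340,000 L = 3136 g.
Product at 58.6% available Cl: 3136 / 0.586 = 5352 g.

5.35 kg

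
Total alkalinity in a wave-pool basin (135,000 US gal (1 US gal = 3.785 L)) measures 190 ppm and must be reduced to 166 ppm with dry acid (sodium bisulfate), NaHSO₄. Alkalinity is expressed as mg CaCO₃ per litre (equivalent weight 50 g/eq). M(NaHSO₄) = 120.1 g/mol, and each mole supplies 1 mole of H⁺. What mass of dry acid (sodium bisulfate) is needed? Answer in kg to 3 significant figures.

29.5 kg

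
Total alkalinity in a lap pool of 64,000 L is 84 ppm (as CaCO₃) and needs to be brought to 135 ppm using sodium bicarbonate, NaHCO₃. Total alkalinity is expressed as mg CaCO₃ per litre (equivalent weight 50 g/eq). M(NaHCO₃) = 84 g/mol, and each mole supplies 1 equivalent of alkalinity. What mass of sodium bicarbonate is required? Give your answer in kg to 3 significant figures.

5.48 kg

Alkalinity to add: (135 − 84) = 51 mg/L as CaCO₃ × 64,000 L = 3264 g as CaCO₃.
Equivalents: 3264 g ÷ 50 g/eq = 65.28 eq.
NaHCO₃ supplies 1 eq per mole → 65.28 mol.
Mass: 65.28 mol × 84 g/mol = 5484 g.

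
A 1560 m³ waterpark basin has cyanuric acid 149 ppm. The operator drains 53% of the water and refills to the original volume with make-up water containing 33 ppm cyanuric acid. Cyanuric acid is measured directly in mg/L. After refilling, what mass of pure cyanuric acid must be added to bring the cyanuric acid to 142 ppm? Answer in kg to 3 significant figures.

Volume: 1560 m³ = 1,560,000 L.
After draining 53% and refilling: 149 × 0.47 + 33 × 0.53 = 87.52 ppm.
Deficit to target: 142 − 87.52 = 54.48 mg/L.
Mass: 54.48 mg/L × 1,560,000 L = 84,990 g cyanuric acid.

85.0 kg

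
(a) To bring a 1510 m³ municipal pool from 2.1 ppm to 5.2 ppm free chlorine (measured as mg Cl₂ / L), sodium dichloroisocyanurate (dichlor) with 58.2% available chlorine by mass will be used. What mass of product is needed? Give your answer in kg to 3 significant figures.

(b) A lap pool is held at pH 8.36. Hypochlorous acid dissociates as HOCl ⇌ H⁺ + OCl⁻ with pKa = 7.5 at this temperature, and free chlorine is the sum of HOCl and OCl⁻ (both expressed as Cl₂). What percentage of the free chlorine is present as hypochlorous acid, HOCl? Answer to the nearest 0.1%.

(a) 8.04 kg; (b) 12.1%

(a) Volume: 1510 m³ = 1,510,000 L.
(a) Chlorine deficit: 5.2 − 2.1 = 3.1 ppm = 3.1 mg/L as Cl₂.
(a) Cl₂ equivalent needed: 3.1 mg/L × 1,510,000 L = 4,681,000 mg = 4681 g.
(a) Product at 58.2% available chlorine: 4681 / 0.582 = 8043 g.

(b) [OCl⁻]/[HOCl] = 10^(pH − pKa) = 10^(8.36 − 7.5) = 10^0.86 = 7.244.
(b) Fraction as HOCl = 1 / (1 + 7.244) = 0.1213.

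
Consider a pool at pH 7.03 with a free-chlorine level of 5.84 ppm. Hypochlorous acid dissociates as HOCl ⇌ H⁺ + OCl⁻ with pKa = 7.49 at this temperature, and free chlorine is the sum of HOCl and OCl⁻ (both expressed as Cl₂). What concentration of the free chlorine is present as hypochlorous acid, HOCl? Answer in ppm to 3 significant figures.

[OCl⁻]/[HOCl] = 10^(pH − pKa) = 10^(7.03 − 7.49) = 10^-0.46 = 0.3467.
Fraction as HOCl = 1 / (1 + 0.3467) = 0.7425.
HOCl = 0.7425 × 5.84 ppm = 4.336 ppm.

4.34 ppm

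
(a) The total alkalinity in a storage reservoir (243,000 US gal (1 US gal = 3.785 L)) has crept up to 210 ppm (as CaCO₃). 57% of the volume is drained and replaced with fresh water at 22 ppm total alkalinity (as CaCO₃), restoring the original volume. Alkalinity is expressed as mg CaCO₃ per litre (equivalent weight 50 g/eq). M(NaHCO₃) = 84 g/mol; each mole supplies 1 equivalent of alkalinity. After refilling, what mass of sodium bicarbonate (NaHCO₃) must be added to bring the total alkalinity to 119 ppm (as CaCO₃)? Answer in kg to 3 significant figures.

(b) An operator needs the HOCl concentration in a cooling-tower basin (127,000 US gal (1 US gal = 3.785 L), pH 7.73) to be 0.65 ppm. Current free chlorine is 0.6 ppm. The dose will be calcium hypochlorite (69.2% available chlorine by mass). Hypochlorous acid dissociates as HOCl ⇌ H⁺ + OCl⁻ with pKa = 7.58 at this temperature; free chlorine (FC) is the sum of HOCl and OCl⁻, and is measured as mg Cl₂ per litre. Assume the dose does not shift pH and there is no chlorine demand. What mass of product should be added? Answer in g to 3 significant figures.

(a) 25.0 kg; (b) 673 g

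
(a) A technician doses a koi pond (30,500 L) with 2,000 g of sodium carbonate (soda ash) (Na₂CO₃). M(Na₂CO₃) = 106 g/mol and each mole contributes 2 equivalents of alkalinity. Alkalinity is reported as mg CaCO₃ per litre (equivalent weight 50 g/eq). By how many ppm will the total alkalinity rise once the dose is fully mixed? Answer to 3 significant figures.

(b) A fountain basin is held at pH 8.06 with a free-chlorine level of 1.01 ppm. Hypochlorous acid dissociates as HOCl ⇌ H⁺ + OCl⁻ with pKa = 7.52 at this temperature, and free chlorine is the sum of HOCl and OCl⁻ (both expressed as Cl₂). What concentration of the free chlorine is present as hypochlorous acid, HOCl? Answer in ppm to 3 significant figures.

(a) Moles of Na₂CO₃: 2,000 g ÷ 106 g/mol = 18.87 mol → 37.74 eq of alkalinity.
(a) As CaCO₃: 37.74 eq × 50 g/eq = 1887 g.
(a) Rise: 1887 g / 30,500 L × 1000 = 61.86 mg/L.

(b) [OCl⁻]/[HOCl] = 10^(pH − pKa) = 10^(8.06 − 7.52) = 10^0.54 = 3.467.
(b) Fraction as HOCl = 1 / (1 + 3.467) = 0.2238.
(b) HOCl = 0.2238 × 1.01 ppm = 0.2261 ppm.

(a) 61.9 ppm; (b) 0.226 ppm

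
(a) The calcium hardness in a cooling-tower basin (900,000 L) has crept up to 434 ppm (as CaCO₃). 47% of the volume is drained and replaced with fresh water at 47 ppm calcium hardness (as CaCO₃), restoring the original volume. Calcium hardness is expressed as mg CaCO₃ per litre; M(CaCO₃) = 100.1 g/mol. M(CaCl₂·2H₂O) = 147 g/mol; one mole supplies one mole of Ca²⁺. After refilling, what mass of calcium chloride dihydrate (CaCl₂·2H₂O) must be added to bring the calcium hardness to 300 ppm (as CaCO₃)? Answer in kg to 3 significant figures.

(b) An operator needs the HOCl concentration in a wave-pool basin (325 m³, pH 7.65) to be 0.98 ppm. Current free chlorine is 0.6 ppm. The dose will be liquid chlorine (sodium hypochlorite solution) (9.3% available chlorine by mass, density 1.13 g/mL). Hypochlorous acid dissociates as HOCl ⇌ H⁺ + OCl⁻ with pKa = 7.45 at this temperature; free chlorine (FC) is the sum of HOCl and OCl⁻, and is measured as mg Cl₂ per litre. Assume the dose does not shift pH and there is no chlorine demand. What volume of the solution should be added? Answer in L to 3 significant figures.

(a) After draining 47% and refilling: 434 × 0.53 + 47 × 0.47 = 252.11 ppm.
(a) Deficit to target: 300 − 252.11 = 47.89 mg/L.
(a) As CaCO₃: 47.89 mg/L × 900,000 L = 43,100 g; ÷ 100.1 = 430.6 mol Ca²⁺.
(a) Mass: 430.6 × 147 = 63,300 g.

(b) Volume: 325 m³ = 325,000 L.
(b) [OCl⁻]/[HOCl] = 10^(pH − pKa) = 10^(7.65 − 7.45) = 1.585; fraction as HOCl = 1/(1 + 1.585) = 0.3869.
(b) Free chlorine required for 0.98 ppm HOCl: 0.98 / 0.3869 = 2.533 ppm.
(b) FC to add: 2.533 − 0.6 = 1.933 mg/L as Cl₂.
(b) Cl₂ equivalent: 1.933 mg/L × 325,000 L = 628.3 g.
(b) Product at 9.3% available Cl: 628.3 / 0.093 = 6756 g.
(b) Volume: 6756 g ÷ 1.13 g/mL = 5979 mL.

(a) 63.3 kg; (b) 5.98 L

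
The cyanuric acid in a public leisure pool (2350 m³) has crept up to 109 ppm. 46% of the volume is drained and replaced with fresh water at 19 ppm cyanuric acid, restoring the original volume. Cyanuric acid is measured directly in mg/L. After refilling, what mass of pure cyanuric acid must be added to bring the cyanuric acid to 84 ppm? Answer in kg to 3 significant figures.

38.5 kg

Volume: 2350 m³ = 2,350,000 L.
After draining 46% and refilling: 109 × 0.54 + 19 × 0.46 = 67.6 ppm.
Deficit to target: 84 − 67.6 = 16.4 mg/L.
Mass: 16.4 mg/L × 2,350,000 L = 38,540 g cyanuric acid.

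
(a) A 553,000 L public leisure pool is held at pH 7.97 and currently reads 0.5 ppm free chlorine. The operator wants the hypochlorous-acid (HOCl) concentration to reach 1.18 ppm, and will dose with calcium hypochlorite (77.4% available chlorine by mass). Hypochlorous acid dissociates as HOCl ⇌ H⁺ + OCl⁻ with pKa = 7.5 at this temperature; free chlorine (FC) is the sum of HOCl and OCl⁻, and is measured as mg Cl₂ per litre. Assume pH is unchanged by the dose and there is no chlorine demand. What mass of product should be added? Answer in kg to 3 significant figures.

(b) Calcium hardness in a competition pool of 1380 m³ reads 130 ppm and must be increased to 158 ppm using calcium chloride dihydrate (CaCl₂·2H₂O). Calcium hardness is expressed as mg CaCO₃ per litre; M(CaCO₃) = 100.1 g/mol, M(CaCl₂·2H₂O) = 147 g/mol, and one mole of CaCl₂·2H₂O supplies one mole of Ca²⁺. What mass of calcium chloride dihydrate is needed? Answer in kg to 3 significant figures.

(a) 2.97 kg; (b) 56.7 kg

(a) [OCl⁻]/[HOCl] = 10^(pH − pKa) = 10^(7.97 − 7.5) = 2.951; fraction as HOCl = 1/(1 + 2.951) = 0.2531.
(a) Free chlorine required for 1.18 ppm HOCl: 1.18 / 0.2531 = 4.662 ppm.
(a) FC to add: 4.662 − 0.5 = 4.162 mg/L as Cl₂.
(a) Cl₂ equivalent: 4.162 mg/L × 553,000 L = 2302 g.
(a) Product at 77.4% available Cl: 2302 / 0.774 = 2974 g.

(b) Volume: 1380 m³ = 1,380,000 L.
(b) Hardness to add: (158 − 130) = 28 mg/L as CaCO₃ × 1,380,000 L = 38,640 g as CaCO₃.
(b) Moles of Ca²⁺ (1 mol Ca²⁺ ≡ 1 mol CaCO₃): 38,640 / 100.1 g/mol = 386 mol.
(b) Mass of CaCl₂·2H₂O: 386 × 147 = 56,740 g.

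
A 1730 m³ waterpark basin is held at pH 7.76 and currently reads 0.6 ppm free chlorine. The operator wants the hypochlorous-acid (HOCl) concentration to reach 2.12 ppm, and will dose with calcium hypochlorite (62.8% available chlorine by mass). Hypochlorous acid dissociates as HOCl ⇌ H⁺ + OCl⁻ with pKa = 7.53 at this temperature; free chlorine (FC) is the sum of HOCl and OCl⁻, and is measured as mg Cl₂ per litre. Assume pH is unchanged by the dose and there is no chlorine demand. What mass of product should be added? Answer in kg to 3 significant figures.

Volume: 1730 m³ = 1,730,000 L.
[OCl⁻]/[HOCl] = 10^(pH − pKa) = 10^(7.76 − 7.53) = 1.698; fraction as HOCl = 1/(1 + 1.698) = 0.3706.
Free chlorine required for 2.12 ppm HOCl: 2.12 / 0.3706 = 5.72 ppm.
FC to add: 5.72 − 0.6 = 5.12 mg/L as Cl₂.
Cl₂ equivalent: 5.12 mg/L × 1,730,000 L = 8858 g.
Product at 62.8% available Cl: 8858 / 0.628 = 14,110 g.

14.1 kg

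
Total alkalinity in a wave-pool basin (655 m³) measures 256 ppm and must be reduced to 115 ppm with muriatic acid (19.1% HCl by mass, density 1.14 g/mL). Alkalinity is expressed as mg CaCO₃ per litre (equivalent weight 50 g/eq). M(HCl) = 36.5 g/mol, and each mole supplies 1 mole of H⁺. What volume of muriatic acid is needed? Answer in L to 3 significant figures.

310 L

Volume: 655 m³ = 655,000 L.
Alkalinity to neutralize: (256 − 115) = 141 mg/L as CaCO₃ × 655,000 L = 92,360 g as CaCO₃.
Equivalents of H⁺ required: 92,360 ÷ 50 g/eq = 1847 eq = 1847 mol HCl.
Mass of HCl: 1847 × 36.5 = 67,420 g.
Mass of 19.1% solution: 67,420 / 0.191 = 353,000 g.
Volume: 353,000 g ÷ 1.14 g/mL = 309,600 mL.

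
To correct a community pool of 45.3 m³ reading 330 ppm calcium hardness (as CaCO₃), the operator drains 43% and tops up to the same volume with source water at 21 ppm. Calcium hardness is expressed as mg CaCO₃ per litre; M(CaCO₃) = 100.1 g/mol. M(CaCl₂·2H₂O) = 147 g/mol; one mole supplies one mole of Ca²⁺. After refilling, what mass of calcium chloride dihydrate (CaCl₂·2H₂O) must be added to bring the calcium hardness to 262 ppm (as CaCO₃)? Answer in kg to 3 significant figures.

Volume: 45.3 m³ = 45,300 L.
After draining 43% and refilling: 330 × 0.57 + 21 × 0.43 = 197.13 ppm.
Deficit to target: 262 − 197.13 = 64.87 mg/L.
As CaCO₃: 64.87 mg/L × 45,300 L = 2939 g; ÷ 100.1 = 29.36 mol Ca²⁺.
Mass: 29.36 × 147 = 4315 g.

4.32 kg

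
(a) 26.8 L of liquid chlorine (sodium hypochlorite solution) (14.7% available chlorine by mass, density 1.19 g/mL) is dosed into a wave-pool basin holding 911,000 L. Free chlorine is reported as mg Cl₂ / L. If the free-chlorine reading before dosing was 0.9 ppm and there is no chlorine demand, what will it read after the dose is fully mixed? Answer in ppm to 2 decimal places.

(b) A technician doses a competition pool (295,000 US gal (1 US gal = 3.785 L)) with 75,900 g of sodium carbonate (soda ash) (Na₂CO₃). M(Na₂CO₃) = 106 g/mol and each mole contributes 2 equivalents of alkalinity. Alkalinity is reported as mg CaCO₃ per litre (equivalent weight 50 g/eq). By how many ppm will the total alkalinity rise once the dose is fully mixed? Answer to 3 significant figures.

(a) 6.05 ppm; (b) 64.1 ppm

(a) Mass of solution: 26.8 L × 1000 mL/L × 1.19 g/mL = 31,890 g.
(a) Available chlorine delivered: 31,890 g × 0.147 = 4688 g as Cl₂.
(a) Concentration rise: 4688 g / 911,000 L = 5.146 mg/L = 5.15 ppm.
(a) Final FC: 0.9 + 5.15 = 6.05 ppm.

(b) Volume: 295,000 US gal × 3.785 L/gal = 1,116,575 L.
(b) Moles of Na₂CO₃: 75,900 g ÷ 106 g/mol = 716 mol → 1432 eq of alkalinity.
(b) As CaCO₃: 1432 eq × 50 g/eq = 71,600 g.
(b) Rise: 71,600 g / 1,116,575 L × 1000 = 64.13 mg/L.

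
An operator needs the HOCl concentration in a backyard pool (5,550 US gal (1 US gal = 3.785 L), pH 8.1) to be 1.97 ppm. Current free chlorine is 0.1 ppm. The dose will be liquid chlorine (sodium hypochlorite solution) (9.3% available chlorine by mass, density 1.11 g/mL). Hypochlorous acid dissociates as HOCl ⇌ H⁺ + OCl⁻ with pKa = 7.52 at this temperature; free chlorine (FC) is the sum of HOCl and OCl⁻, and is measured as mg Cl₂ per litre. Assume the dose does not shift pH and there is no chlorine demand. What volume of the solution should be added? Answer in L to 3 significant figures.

Volume: 5,550 US gal × 3.785 L/gal = 21,007 L.
[OCl⁻]/[HOCl] = 10^(pH − pKa) = 10^(8.1 − 7.52) = 3.802; fraction as HOCl = 1/(1 + 3.802) = 0.2083.
Free chlorine required for 1.97 ppm HOCl: 1.97 / 0.2083 = 9.46 ppm.
FC to add: 9.46 − 0.1 = 9.36 mg/L as Cl₂.
Cl₂ equivalent: 9.36 mg/L × 21,007 L = 196.6 g.
Product at 9.3% available Cl: 196.6 / 0.093 = 2114 g.
Volume: 2114 g ÷ 1.11 g/mL = 1905 mL.

1.90 L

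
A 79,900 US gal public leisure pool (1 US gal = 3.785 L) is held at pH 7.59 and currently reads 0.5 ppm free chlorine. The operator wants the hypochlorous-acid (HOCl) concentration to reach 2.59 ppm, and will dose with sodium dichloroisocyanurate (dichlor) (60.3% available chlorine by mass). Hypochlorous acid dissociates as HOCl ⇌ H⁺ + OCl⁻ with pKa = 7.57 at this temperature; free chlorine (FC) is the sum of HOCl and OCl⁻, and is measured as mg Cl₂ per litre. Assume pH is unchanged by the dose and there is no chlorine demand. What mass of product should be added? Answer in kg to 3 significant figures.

Volume: 79,900 US gal × 3.785 L/gal = 302,422 L.
[OCl⁻]/[HOCl] = 10^(pH − pKa) = 10^(7.59 − 7.57) = 1.047; fraction as HOCl = 1/(1 + 1.047) = 0.4885.
Free chlorine required for 2.59 ppm HOCl: 2.59 / 0.4885 = 5.302 ppm.
FC to add: 5.302 − 0.5 = 4.802 mg/L as Cl₂.
Cl₂ equivalent: 4.802 mg/L × 302,422 L = 1452 g.
Product at 60.3% available Cl: 1452 / 0.603 = 2408 g.

2.41 kg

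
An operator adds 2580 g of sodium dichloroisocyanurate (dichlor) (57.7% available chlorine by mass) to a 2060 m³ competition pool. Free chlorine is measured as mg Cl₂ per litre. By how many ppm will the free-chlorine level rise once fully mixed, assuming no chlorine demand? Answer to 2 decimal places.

Volume: 2060 m³ = 2,060,000 L.
Available chlorine delivered: 2580 g × 0.577 = 1489 g as Cl₂.
Concentration rise: 1489 g / 2,060,000 L = 0.7227 mg/L = 0.72 ppm.

0.72 ppm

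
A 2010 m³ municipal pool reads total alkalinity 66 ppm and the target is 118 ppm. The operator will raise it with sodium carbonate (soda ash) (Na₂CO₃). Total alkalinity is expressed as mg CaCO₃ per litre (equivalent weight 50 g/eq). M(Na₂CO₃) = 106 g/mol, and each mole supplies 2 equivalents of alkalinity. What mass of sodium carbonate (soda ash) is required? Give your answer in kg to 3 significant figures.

Volume: 2010 m³ = 2,010,000 L.
Alkalinity to add: (118 − 66) = 52 mg/L as CaCO₃ × 2,010,000 L = 104,500 g as CaCO₃.
Equivalents: 104,500 g ÷ 50 g/eq = 2090 eq.
Each mole of Na₂CO₃ supplies 2 eq, so 2090 / 2 = 1045 mol.
Mass: 1045 mol × 106 g/mol = 110,800 g.

111 kg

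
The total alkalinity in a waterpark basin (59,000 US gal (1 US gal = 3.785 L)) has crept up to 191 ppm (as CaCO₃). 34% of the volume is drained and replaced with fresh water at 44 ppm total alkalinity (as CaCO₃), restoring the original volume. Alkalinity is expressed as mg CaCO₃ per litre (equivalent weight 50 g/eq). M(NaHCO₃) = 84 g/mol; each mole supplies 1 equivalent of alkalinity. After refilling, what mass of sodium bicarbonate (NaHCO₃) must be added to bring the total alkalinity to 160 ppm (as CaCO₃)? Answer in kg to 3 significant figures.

7.12 kg

Volume: 59,000 US gal × 3.785 L/gal = 223,315 L.
After draining 34% and refilling: 191 × 0.66 + 44 × 0.34 = 141.02 ppm.
Deficit to target: 160 − 141.02 = 18.98 mg/L.
As CaCO₃: 18.98 mg/L × 223,315 L = 4239 g; ÷ 50 g/eq ÷ 1 = 84.77 mol NaHCO₃.
Mass: 84.77 × 84 = 7121 g.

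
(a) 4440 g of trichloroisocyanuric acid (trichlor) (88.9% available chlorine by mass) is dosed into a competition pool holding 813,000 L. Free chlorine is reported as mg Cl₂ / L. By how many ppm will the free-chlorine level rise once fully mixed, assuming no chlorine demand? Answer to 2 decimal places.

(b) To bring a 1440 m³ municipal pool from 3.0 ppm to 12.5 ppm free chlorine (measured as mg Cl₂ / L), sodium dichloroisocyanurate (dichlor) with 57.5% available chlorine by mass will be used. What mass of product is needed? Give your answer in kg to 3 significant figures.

(a) Available chlorine delivered: 4440 g × 0.889 = 3947 g as Cl₂.
(a) Concentration rise: 3947 g / 813,000 L = 4.855 mg/L = 4.86 ppm.

(b) Volume: 1440 m³ = 1,440,000 L.
(b) Chlorine deficit: 12.5 − 3.0 = 9.5 ppm = 9.5 mg/L as Cl₂.
(b) Cl₂ equivalent needed: 9.5 mg/L × 1,440,000 L = 13,680,000 mg = 13,680 g.
(b) Product at 57.5% available chlorine: 13,680 / 0.575 = 23,790 g.

(a) 4.86 ppm; (b) 23.8 kg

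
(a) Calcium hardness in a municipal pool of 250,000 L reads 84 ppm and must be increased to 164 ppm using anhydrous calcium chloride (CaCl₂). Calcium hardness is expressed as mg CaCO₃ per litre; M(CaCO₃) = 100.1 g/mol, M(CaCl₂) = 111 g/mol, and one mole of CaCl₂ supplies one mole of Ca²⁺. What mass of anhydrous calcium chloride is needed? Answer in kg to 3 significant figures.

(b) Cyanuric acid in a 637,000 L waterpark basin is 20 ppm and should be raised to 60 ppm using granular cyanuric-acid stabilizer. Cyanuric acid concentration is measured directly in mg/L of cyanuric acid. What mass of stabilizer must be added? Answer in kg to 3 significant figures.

(a) 22.2 kg; (b) 25.5 kg

(a) Hardness to add: (164 − 84) = 80 mg/L as CaCO₃ × 250,000 L = 20,000 g as CaCO₃.
(a) Moles of Ca²⁺ (1 mol Ca²⁺ ≡ 1 mol CaCO₃): 20,000 / 100.1 g/mol = 199.8 mol.
(a) Mass of CaCl₂: 199.8 × 111 = 22,180 g.

(b) CYA to add: (60 − 20) = 40 mg/L × 637,000 L = 25,480 g cyanuric acid.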